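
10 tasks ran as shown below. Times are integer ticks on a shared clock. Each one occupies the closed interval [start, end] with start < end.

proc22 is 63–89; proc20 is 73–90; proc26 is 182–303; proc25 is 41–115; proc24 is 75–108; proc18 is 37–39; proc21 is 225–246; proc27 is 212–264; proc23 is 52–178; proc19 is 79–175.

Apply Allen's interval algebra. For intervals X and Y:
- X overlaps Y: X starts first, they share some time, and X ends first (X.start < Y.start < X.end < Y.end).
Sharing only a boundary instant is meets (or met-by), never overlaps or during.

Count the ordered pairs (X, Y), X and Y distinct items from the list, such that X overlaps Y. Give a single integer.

8

Checking all 90 ordered pairs for relation 'overlaps'; matching pairs in alphabetical order:
(proc20, proc19): proc20 overlaps proc19 ✓
(proc20, proc24): proc20 overlaps proc24 ✓
(proc22, proc19): proc22 overlaps proc19 ✓
(proc22, proc20): proc22 overlaps proc20 ✓
(proc22, proc24): proc22 overlaps proc24 ✓
(proc24, proc19): proc24 overlaps proc19 ✓
(proc25, proc19): proc25 overlaps proc19 ✓
(proc25, proc23): proc25 overlaps proc23 ✓
Count: 8.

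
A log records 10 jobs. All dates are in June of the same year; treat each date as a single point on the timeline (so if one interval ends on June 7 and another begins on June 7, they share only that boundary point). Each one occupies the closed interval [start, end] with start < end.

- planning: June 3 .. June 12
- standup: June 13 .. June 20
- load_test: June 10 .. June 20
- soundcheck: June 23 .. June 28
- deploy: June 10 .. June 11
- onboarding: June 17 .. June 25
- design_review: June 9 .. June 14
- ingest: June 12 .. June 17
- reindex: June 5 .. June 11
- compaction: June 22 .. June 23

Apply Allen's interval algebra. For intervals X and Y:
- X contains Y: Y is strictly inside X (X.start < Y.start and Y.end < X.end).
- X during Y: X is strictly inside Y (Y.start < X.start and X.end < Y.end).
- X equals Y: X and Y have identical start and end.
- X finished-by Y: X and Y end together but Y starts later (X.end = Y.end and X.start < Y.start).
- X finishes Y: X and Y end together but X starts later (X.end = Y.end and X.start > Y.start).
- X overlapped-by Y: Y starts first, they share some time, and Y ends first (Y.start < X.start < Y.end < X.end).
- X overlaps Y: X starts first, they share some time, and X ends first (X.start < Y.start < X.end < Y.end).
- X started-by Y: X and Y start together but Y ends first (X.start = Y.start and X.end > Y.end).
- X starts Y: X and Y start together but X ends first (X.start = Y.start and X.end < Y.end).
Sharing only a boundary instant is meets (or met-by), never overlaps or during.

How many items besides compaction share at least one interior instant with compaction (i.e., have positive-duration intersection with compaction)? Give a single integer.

Target compaction = [June 22, June 23].
deploy [June 10, June 11] → before → no.
design_review [June 9, June 14] → before → no.
ingest [June 12, June 17] → before → no.
load_test [June 10, June 20] → before → no.
onboarding [June 17, June 25] → contains → counts.
planning [June 3, June 12] → before → no.
reindex [June 5, June 11] → before → no.
soundcheck [June 23, June 28] → met-by → no.
standup [June 13, June 20] → before → no.
Total: 1.

1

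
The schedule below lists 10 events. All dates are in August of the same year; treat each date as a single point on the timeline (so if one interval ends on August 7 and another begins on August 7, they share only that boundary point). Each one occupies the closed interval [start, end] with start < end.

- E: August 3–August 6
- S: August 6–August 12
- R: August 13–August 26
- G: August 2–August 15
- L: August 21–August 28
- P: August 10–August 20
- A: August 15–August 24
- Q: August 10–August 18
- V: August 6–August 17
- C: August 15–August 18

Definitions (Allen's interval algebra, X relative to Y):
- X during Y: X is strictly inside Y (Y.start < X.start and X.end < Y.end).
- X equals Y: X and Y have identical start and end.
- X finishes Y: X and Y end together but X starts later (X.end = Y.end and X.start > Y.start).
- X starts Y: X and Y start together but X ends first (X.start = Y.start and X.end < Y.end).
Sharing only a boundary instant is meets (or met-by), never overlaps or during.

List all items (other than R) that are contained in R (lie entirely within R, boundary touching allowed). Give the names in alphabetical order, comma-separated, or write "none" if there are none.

Target R = [August 13, August 26].
A [August 15, August 24] → during → yes.
C [August 15, August 18] → during → yes.
E [August 3, August 6] → before → no.
G [August 2, August 15] → overlaps → no.
L [August 21, August 28] → overlapped-by → no.
P [August 10, August 20] → overlaps → no.
Q [August 10, August 18] → overlaps → no.
S [August 6, August 12] → before → no.
V [August 6, August 17] → overlaps → no.
Result: A, C.

A, C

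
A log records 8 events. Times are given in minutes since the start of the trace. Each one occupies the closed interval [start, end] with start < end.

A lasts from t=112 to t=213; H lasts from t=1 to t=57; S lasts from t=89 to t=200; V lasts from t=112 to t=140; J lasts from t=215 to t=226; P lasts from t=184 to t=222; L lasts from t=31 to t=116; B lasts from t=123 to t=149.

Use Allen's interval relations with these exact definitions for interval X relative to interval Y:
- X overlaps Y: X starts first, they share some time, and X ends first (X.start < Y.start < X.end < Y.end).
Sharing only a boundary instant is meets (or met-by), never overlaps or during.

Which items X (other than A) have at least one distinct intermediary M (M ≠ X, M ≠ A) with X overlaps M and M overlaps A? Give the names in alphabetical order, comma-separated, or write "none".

Target A = [t=112, t=213].
Intermediaries M with M overlaps A: L, S.
Via L — items with X overlaps L: H.
Via S — items with X overlaps S: L.
Union: H, L.

H, L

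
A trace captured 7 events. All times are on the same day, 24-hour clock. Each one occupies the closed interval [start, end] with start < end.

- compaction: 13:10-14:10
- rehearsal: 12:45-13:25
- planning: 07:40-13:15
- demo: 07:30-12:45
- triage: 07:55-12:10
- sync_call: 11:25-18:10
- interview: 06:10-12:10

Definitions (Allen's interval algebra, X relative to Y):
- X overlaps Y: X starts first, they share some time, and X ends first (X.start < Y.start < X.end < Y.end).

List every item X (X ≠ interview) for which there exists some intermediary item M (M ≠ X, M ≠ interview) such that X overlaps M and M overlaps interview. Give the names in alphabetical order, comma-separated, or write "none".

Target interview = [06:10, 12:10].
Intermediaries M with M overlaps interview: none.
Union: none.

none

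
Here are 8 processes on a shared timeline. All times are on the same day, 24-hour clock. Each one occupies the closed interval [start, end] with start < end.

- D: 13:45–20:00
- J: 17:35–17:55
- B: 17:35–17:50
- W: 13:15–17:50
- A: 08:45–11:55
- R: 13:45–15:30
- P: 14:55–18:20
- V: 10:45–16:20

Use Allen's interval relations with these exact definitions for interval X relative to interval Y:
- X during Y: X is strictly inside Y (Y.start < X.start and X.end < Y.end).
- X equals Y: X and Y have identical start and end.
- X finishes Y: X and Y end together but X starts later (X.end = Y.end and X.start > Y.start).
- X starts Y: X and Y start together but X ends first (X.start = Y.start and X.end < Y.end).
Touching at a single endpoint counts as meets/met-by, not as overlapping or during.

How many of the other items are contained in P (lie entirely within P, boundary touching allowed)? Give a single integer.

2

Target P = [14:55, 18:20].
A [08:45, 11:55] → before → no.
B [17:35, 17:50] → during → counts.
D [13:45, 20:00] → contains → no.
J [17:35, 17:55] → during → counts.
R [13:45, 15:30] → overlaps → no.
V [10:45, 16:20] → overlaps → no.
W [13:15, 17:50] → overlaps → no.
Total: 2.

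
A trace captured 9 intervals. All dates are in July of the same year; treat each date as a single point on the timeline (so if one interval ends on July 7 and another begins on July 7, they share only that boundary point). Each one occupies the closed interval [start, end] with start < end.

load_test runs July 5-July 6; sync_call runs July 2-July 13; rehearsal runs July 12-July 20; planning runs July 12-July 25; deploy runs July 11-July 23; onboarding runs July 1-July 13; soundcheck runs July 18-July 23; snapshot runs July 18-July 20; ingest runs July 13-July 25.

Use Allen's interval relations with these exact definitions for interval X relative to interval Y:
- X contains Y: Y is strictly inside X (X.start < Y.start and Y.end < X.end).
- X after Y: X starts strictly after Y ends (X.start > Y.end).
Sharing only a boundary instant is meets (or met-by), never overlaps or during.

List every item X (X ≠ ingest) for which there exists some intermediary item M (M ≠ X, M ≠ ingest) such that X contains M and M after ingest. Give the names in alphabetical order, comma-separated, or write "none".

none

Target ingest = [July 13, July 25].
Intermediaries M with M after ingest: none.
Union: none.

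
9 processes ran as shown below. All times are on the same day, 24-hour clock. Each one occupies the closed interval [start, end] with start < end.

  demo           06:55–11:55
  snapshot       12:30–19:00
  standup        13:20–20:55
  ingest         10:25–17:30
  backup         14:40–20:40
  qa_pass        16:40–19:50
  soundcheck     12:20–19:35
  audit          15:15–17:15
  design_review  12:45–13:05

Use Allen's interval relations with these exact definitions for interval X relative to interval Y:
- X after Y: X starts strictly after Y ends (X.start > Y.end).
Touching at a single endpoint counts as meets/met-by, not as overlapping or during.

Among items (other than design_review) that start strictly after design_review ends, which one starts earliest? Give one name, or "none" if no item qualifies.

Target design_review = [12:45, 13:05].
audit [15:15, 17:15] → after → candidate.
backup [14:40, 20:40] → after → candidate.
demo [06:55, 11:55] → before → excluded.
ingest [10:25, 17:30] → contains → excluded.
qa_pass [16:40, 19:50] → after → candidate.
snapshot [12:30, 19:00] → contains → excluded.
soundcheck [12:20, 19:35] → contains → excluded.
standup [13:20, 20:55] → after → candidate.
Among candidates, earliest start is 13:20 → standup.

standup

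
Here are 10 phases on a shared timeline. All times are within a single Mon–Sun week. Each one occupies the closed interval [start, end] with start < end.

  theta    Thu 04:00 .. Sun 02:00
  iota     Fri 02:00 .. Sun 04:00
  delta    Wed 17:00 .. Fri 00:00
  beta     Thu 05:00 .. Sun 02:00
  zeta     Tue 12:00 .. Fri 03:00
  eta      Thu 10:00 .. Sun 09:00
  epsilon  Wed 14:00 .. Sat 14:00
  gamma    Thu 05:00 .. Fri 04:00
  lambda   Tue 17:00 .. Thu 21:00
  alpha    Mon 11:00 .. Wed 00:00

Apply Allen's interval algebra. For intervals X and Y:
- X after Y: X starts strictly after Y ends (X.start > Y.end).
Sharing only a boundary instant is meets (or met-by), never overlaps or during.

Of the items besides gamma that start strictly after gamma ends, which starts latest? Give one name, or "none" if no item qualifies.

Target gamma = [Thu 05:00, Fri 04:00].
alpha [Mon 11:00, Wed 00:00] → before → excluded.
beta [Thu 05:00, Sun 02:00] → started-by → excluded.
delta [Wed 17:00, Fri 00:00] → overlaps → excluded.
epsilon [Wed 14:00, Sat 14:00] → contains → excluded.
eta [Thu 10:00, Sun 09:00] → overlapped-by → excluded.
iota [Fri 02:00, Sun 04:00] → overlapped-by → excluded.
lambda [Tue 17:00, Thu 21:00] → overlaps → excluded.
theta [Thu 04:00, Sun 02:00] → contains → excluded.
zeta [Tue 12:00, Fri 03:00] → overlaps → excluded.
No candidates → none.

none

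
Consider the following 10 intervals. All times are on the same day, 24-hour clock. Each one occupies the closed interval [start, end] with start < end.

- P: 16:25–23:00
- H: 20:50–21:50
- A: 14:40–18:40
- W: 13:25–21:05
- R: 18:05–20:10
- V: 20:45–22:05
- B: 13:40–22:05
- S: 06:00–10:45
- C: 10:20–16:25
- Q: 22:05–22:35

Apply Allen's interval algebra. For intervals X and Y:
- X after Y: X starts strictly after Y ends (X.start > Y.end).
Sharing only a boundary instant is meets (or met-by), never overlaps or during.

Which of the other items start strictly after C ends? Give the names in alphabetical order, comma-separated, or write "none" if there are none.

Target C = [10:20, 16:25].
A [14:40, 18:40] → overlapped-by → no.
B [13:40, 22:05] → overlapped-by → no.
H [20:50, 21:50] → after → yes.
P [16:25, 23:00] → met-by → no.
Q [22:05, 22:35] → after → yes.
R [18:05, 20:10] → after → yes.
S [06:00, 10:45] → overlaps → no.
V [20:45, 22:05] → after → yes.
W [13:25, 21:05] → overlapped-by → no.
Result: H, Q, R, V.

H, Q, R, V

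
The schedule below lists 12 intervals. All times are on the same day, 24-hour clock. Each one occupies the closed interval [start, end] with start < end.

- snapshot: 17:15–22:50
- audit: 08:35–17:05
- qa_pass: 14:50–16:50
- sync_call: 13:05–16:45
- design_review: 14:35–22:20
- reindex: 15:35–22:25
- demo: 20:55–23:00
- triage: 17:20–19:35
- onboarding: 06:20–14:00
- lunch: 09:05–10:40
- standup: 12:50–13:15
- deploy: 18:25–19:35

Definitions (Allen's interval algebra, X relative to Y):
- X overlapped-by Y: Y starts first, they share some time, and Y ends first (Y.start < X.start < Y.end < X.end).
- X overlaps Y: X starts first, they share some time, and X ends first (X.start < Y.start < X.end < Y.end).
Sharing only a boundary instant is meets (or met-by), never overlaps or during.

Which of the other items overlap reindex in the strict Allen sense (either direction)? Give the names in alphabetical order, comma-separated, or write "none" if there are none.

Target reindex = [15:35, 22:25].
audit [08:35, 17:05] → overlaps → yes.
demo [20:55, 23:00] → overlapped-by → yes.
deploy [18:25, 19:35] → during → no.
design_review [14:35, 22:20] → overlaps → yes.
lunch [09:05, 10:40] → before → no.
onboarding [06:20, 14:00] → before → no.
qa_pass [14:50, 16:50] → overlaps → yes.
snapshot [17:15, 22:50] → overlapped-by → yes.
standup [12:50, 13:15] → before → no.
sync_call [13:05, 16:45] → overlaps → yes.
triage [17:20, 19:35] → during → no.
Result: audit, demo, design_review, qa_pass, snapshot, sync_call.

audit, demo, design_review, qa_pass, snapshot, sync_call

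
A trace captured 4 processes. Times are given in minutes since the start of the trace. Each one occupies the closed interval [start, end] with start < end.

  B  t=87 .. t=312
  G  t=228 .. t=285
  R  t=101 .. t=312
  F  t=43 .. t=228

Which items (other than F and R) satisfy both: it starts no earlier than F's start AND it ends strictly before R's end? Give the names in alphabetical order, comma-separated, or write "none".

Conditions: its start is no earlier than F's start (X.start >= t=43) AND its end is strictly before R's end (X.end < t=312).
B: start t=87 >= t=43? ✓; end t=312 < t=312? ✗ → no.
G: start t=228 >= t=43? ✓; end t=285 < t=312? ✓ → yes.
Result: G.

G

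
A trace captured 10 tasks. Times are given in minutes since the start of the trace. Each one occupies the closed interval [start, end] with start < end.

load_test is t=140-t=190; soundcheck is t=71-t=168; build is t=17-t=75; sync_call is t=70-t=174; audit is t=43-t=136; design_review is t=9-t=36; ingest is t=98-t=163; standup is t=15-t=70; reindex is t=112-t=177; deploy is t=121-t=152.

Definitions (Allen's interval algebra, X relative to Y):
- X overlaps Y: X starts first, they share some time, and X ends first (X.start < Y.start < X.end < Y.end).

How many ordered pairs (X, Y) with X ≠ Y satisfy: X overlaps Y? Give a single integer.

Checking all 90 ordered pairs for relation 'overlaps'; matching pairs in alphabetical order:
(audit, deploy): audit overlaps deploy ✓
(audit, ingest): audit overlaps ingest ✓
(audit, reindex): audit overlaps reindex ✓
(audit, soundcheck): audit overlaps soundcheck ✓
(audit, sync_call): audit overlaps sync_call ✓
(build, audit): build overlaps audit ✓
(build, soundcheck): build overlaps soundcheck ✓
(build, sync_call): build overlaps sync_call ✓
(deploy, load_test): deploy overlaps load_test ✓
(design_review, build): design_review overlaps build ✓
(design_review, standup): design_review overlaps standup ✓
(ingest, load_test): ingest overlaps load_test ✓
(ingest, reindex): ingest overlaps reindex ✓
(reindex, load_test): reindex overlaps load_test ✓
(soundcheck, load_test): soundcheck overlaps load_test ✓
(soundcheck, reindex): soundcheck overlaps reindex ✓
(standup, audit): standup overlaps audit ✓
(standup, build): standup overlaps build ✓
(sync_call, load_test): sync_call overlaps load_test ✓
(sync_call, reindex): sync_call overlaps reindex ✓
Count: 20.

20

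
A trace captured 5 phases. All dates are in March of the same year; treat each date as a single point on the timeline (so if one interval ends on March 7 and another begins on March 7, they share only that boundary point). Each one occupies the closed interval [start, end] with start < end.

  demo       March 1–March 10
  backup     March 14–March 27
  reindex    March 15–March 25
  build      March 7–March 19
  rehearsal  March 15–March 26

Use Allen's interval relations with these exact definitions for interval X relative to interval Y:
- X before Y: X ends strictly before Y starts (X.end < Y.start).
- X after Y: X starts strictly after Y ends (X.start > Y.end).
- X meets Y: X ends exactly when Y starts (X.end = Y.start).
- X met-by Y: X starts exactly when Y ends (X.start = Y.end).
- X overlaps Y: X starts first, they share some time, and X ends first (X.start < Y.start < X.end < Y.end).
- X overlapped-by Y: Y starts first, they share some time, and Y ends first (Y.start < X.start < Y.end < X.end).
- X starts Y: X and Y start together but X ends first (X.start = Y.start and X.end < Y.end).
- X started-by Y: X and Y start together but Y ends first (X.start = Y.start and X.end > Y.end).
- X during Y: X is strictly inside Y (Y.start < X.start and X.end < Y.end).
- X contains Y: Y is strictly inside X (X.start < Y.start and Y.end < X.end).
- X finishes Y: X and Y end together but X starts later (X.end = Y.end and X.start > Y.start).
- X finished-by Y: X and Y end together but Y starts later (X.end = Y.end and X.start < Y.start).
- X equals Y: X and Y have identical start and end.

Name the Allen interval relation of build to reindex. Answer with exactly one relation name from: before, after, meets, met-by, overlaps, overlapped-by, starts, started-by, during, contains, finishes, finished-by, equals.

build = [March 7, March 19]; reindex = [March 15, March 25].
Compare endpoints: build.start < reindex.start, build.start < reindex.end, build.end > reindex.start, build.end < reindex.end.
That pattern is 'overlaps'.

overlaps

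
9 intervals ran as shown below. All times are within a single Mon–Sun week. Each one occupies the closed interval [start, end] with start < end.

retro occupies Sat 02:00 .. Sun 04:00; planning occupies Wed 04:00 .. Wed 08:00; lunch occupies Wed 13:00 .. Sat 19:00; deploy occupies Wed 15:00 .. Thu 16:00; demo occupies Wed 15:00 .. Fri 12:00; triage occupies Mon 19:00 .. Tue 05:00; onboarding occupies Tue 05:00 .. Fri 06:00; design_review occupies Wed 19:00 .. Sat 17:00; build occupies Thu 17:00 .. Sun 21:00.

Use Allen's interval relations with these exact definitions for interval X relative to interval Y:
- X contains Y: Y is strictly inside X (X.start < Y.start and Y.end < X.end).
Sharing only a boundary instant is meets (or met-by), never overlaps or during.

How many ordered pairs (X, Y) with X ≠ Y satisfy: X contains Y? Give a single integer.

Checking all 72 ordered pairs for relation 'contains'; matching pairs in alphabetical order:
(build, retro): build contains retro ✓
(lunch, demo): lunch contains demo ✓
(lunch, deploy): lunch contains deploy ✓
(lunch, design_review): lunch contains design_review ✓
(onboarding, deploy): onboarding contains deploy ✓
(onboarding, planning): onboarding contains planning ✓
Count: 6.

6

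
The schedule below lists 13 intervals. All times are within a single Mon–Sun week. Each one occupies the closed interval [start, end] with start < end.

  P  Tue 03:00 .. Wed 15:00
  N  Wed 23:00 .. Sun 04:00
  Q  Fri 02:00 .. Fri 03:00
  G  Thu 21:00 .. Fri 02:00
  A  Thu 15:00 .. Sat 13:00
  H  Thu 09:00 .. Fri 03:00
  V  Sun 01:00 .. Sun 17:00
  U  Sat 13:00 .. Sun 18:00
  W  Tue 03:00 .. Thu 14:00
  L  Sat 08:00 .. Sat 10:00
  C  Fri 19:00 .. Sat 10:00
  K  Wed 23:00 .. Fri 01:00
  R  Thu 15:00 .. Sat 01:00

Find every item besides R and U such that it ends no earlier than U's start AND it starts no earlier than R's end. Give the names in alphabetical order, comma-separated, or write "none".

V

Conditions: its end is no earlier than U's start (X.end >= Sat 13:00) AND its start is no earlier than R's end (X.start >= Sat 01:00).
A: end Sat 13:00 >= Sat 13:00? ✓; start Thu 15:00 >= Sat 01:00? ✗ → no.
C: end Sat 10:00 >= Sat 13:00? ✗; start Fri 19:00 >= Sat 01:00? ✗ → no.
G: end Fri 02:00 >= Sat 13:00? ✗; start Thu 21:00 >= Sat 01:00? ✗ → no.
H: end Fri 03:00 >= Sat 13:00? ✗; start Thu 09:00 >= Sat 01:00? ✗ → no.
K: end Fri 01:00 >= Sat 13:00? ✗; start Wed 23:00 >= Sat 01:00? ✗ → no.
L: end Sat 10:00 >= Sat 13:00? ✗; start Sat 08:00 >= Sat 01:00? ✓ → no.
N: end Sun 04:00 >= Sat 13:00? ✓; start Wed 23:00 >= Sat 01:00? ✗ → no.
P: end Wed 15:00 >= Sat 13:00? ✗; start Tue 03:00 >= Sat 01:00? ✗ → no.
Q: end Fri 03:00 >= Sat 13:00? ✗; start Fri 02:00 >= Sat 01:00? ✗ → no.
V: end Sun 17:00 >= Sat 13:00? ✓; start Sun 01:00 >= Sat 01:00? ✓ → yes.
W: end Thu 14:00 >= Sat 13:00? ✗; start Tue 03:00 >= Sat 01:00? ✗ → no.
Result: V.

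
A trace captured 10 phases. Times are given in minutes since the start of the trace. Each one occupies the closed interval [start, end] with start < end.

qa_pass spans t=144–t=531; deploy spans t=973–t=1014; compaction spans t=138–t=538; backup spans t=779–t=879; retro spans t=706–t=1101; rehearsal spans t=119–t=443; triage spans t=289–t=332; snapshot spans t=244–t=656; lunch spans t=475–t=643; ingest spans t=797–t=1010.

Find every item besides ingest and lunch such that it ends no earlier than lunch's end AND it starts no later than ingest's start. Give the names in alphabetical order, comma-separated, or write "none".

backup, retro, snapshot

Conditions: its end is no earlier than lunch's end (X.end >= t=643) AND its start is no later than ingest's start (X.start <= t=797).
backup: end t=879 >= t=643? ✓; start t=779 <= t=797? ✓ → yes.
compaction: end t=538 >= t=643? ✗; start t=138 <= t=797? ✓ → no.
deploy: end t=1014 >= t=643? ✓; start t=973 <= t=797? ✗ → no.
qa_pass: end t=531 >= t=643? ✗; start t=144 <= t=797? ✓ → no.
rehearsal: end t=443 >= t=643? ✗; start t=119 <= t=797? ✓ → no.
retro: end t=1101 >= t=643? ✓; start t=706 <= t=797? ✓ → yes.
snapshot: end t=656 >= t=643? ✓; start t=244 <= t=797? ✓ → yes.
triage: end t=332 >= t=643? ✗; start t=289 <= t=797? ✓ → no.
Result: backup, retro, snapshot.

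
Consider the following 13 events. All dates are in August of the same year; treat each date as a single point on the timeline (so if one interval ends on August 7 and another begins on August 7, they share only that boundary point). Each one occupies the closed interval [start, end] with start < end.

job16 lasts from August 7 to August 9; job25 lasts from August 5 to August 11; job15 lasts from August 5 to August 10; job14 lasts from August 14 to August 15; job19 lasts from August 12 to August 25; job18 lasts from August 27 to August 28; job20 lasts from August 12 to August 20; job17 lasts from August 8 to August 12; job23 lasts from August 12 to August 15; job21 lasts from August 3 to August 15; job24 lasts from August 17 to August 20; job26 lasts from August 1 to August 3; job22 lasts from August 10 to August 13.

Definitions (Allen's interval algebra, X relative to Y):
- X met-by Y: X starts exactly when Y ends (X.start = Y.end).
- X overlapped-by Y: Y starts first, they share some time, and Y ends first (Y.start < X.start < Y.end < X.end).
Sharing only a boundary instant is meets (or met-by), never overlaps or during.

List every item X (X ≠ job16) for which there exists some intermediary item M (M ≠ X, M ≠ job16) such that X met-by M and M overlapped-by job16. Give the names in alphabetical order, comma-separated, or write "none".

job19, job20, job23

Target job16 = [August 7, August 9].
Intermediaries M with M overlapped-by job16: job17.
Via job17 — items with X met-by job17: job19, job20, job23.
Union: job19, job20, job23.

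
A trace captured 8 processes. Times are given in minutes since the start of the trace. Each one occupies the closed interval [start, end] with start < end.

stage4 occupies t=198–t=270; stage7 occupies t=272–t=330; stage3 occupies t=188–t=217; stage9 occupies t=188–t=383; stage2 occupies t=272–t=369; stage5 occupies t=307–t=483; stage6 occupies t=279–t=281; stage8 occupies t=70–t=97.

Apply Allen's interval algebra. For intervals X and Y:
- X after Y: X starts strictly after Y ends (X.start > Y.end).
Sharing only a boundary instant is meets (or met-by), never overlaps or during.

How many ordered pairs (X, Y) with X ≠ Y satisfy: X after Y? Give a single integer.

Checking all 56 ordered pairs for relation 'after'; matching pairs in alphabetical order:
(stage2, stage3): stage2 after stage3 ✓
(stage2, stage4): stage2 after stage4 ✓
(stage2, stage8): stage2 after stage8 ✓
(stage3, stage8): stage3 after stage8 ✓
(stage4, stage8): stage4 after stage8 ✓
(stage5, stage3): stage5 after stage3 ✓
(stage5, stage4): stage5 after stage4 ✓
(stage5, stage6): stage5 after stage6 ✓
(stage5, stage8): stage5 after stage8 ✓
(stage6, stage3): stage6 after stage3 ✓
(stage6, stage4): stage6 after stage4 ✓
(stage6, stage8): stage6 after stage8 ✓
(stage7, stage3): stage7 after stage3 ✓
(stage7, stage4): stage7 after stage4 ✓
(stage7, stage8): stage7 after stage8 ✓
(stage9, stage8): stage9 after stage8 ✓
Count: 16.

16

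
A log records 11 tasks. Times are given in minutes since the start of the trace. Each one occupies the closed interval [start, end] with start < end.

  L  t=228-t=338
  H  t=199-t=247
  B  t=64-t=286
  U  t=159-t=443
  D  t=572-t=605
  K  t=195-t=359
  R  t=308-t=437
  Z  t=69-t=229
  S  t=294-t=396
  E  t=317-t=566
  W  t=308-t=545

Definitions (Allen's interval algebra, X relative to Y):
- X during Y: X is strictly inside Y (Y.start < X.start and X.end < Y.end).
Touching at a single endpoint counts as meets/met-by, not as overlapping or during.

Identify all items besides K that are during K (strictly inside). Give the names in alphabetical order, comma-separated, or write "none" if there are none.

H, L

Target K = [t=195, t=359].
B [t=64, t=286] → overlaps → no.
D [t=572, t=605] → after → no.
E [t=317, t=566] → overlapped-by → no.
H [t=199, t=247] → during → yes.
L [t=228, t=338] → during → yes.
R [t=308, t=437] → overlapped-by → no.
S [t=294, t=396] → overlapped-by → no.
U [t=159, t=443] → contains → no.
W [t=308, t=545] → overlapped-by → no.
Z [t=69, t=229] → overlaps → no.
Result: H, L.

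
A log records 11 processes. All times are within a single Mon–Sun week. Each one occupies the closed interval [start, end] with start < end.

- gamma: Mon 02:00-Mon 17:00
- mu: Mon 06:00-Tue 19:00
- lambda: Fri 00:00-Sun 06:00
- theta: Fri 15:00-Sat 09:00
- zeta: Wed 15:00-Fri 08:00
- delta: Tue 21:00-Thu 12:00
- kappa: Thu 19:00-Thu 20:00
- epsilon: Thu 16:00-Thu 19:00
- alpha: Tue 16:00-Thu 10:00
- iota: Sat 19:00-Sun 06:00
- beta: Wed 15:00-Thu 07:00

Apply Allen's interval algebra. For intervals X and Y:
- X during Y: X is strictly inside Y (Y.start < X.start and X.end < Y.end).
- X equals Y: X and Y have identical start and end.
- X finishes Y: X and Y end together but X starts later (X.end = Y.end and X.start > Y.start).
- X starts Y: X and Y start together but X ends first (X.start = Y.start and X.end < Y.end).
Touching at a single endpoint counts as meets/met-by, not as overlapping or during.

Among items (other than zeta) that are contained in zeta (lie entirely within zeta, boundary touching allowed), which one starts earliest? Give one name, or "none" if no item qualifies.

beta

Target zeta = [Wed 15:00, Fri 08:00].
alpha [Tue 16:00, Thu 10:00] → overlaps → excluded.
beta [Wed 15:00, Thu 07:00] → starts → candidate.
delta [Tue 21:00, Thu 12:00] → overlaps → excluded.
epsilon [Thu 16:00, Thu 19:00] → during → candidate.
gamma [Mon 02:00, Mon 17:00] → before → excluded.
iota [Sat 19:00, Sun 06:00] → after → excluded.
kappa [Thu 19:00, Thu 20:00] → during → candidate.
lambda [Fri 00:00, Sun 06:00] → overlapped-by → excluded.
mu [Mon 06:00, Tue 19:00] → before → excluded.
theta [Fri 15:00, Sat 09:00] → after → excluded.
Among candidates, earliest start is Wed 15:00 → beta.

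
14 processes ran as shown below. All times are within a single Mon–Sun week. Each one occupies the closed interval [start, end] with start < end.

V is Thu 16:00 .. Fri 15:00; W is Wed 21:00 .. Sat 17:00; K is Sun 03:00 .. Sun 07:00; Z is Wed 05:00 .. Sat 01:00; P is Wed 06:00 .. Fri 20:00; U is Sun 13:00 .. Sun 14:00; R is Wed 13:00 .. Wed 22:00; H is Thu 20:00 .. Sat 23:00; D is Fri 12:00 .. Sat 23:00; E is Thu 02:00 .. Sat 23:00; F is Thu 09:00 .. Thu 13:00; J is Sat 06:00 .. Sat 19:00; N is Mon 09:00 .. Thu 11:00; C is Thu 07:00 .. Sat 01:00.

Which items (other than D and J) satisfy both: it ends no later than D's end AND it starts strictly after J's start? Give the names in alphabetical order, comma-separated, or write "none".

Conditions: its end is no later than D's end (X.end <= Sat 23:00) AND its start is strictly after J's start (X.start > Sat 06:00).
C: end Sat 01:00 <= Sat 23:00? ✓; start Thu 07:00 > Sat 06:00? ✗ → no.
E: end Sat 23:00 <= Sat 23:00? ✓; start Thu 02:00 > Sat 06:00? ✗ → no.
F: end Thu 13:00 <= Sat 23:00? ✓; start Thu 09:00 > Sat 06:00? ✗ → no.
H: end Sat 23:00 <= Sat 23:00? ✓; start Thu 20:00 > Sat 06:00? ✗ → no.
K: end Sun 07:00 <= Sat 23:00? ✗; start Sun 03:00 > Sat 06:00? ✓ → no.
N: end Thu 11:00 <= Sat 23:00? ✓; start Mon 09:00 > Sat 06:00? ✗ → no.
P: end Fri 20:00 <= Sat 23:00? ✓; start Wed 06:00 > Sat 06:00? ✗ → no.
R: end Wed 22:00 <= Sat 23:00? ✓; start Wed 13:00 > Sat 06:00? ✗ → no.
U: end Sun 14:00 <= Sat 23:00? ✗; start Sun 13:00 > Sat 06:00? ✓ → no.
V: end Fri 15:00 <= Sat 23:00? ✓; start Thu 16:00 > Sat 06:00? ✗ → no.
W: end Sat 17:00 <= Sat 23:00? ✓; start Wed 21:00 > Sat 06:00? ✗ → no.
Z: end Sat 01:00 <= Sat 23:00? ✓; start Wed 05:00 > Sat 06:00? ✗ → no.
Result: none.

none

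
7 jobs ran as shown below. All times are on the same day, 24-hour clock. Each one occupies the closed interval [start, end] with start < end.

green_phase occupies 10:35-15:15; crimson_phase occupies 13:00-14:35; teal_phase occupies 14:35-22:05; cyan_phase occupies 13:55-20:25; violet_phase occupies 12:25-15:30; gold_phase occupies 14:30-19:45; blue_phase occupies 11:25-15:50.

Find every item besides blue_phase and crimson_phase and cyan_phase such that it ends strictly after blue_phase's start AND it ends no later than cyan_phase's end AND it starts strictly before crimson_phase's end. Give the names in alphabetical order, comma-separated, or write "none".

Conditions: its end is strictly after blue_phase's start (X.end > 11:25) AND its end is no later than cyan_phase's end (X.end <= 20:25) AND its start is strictly before crimson_phase's end (X.start < 14:35).
gold_phase: end 19:45 > 11:25? ✓; end 19:45 <= 20:25? ✓; start 14:30 < 14:35? ✓ → yes.
green_phase: end 15:15 > 11:25? ✓; end 15:15 <= 20:25? ✓; start 10:35 < 14:35? ✓ → yes.
teal_phase: end 22:05 > 11:25? ✓; end 22:05 <= 20:25? ✗; start 14:35 < 14:35? ✗ → no.
violet_phase: end 15:30 > 11:25? ✓; end 15:30 <= 20:25? ✓; start 12:25 < 14:35? ✓ → yes.
Result: gold_phase, green_phase, violet_phase.

gold_phase, green_phase, violet_phase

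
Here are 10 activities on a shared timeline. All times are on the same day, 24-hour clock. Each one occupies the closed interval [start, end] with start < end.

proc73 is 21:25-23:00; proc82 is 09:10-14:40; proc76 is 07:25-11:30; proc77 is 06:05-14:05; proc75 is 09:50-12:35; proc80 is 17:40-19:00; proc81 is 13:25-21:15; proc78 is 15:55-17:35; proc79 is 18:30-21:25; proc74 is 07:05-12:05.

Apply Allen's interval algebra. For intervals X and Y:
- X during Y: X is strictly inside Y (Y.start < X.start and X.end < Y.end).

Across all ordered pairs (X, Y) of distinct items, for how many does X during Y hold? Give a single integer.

7

Checking all 90 ordered pairs for relation 'during'; matching pairs in alphabetical order:
(proc74, proc77): proc74 during proc77 ✓
(proc75, proc77): proc75 during proc77 ✓
(proc75, proc82): proc75 during proc82 ✓
(proc76, proc74): proc76 during proc74 ✓
(proc76, proc77): proc76 during proc77 ✓
(proc78, proc81): proc78 during proc81 ✓
(proc80, proc81): proc80 during proc81 ✓
Count: 7.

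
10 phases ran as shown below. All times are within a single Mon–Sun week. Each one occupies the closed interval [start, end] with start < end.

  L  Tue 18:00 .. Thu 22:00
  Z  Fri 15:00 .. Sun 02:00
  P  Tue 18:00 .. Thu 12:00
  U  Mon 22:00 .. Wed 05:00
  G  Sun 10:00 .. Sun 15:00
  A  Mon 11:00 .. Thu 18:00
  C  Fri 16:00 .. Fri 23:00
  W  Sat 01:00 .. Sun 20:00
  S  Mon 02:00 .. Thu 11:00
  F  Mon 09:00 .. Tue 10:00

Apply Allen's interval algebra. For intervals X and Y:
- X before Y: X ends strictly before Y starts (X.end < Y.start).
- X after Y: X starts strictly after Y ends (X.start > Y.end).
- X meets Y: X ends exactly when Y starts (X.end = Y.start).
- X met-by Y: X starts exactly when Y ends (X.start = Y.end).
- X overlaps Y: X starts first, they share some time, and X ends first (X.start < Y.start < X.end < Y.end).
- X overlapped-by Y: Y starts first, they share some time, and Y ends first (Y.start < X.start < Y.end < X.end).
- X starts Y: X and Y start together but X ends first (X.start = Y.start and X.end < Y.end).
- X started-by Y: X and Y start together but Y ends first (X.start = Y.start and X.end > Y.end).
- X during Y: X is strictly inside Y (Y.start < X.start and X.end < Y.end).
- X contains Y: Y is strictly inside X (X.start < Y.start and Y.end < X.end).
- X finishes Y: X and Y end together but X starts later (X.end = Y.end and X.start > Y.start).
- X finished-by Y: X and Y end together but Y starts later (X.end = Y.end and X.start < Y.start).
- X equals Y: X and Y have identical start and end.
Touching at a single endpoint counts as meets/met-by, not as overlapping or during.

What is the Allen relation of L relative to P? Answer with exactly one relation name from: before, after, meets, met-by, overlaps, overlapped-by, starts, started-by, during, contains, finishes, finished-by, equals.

L = [Tue 18:00, Thu 22:00]; P = [Tue 18:00, Thu 12:00].
Compare endpoints: L.start = P.start, L.start < P.end, L.end > P.start, L.end > P.end.
That pattern is 'started-by'.

started-by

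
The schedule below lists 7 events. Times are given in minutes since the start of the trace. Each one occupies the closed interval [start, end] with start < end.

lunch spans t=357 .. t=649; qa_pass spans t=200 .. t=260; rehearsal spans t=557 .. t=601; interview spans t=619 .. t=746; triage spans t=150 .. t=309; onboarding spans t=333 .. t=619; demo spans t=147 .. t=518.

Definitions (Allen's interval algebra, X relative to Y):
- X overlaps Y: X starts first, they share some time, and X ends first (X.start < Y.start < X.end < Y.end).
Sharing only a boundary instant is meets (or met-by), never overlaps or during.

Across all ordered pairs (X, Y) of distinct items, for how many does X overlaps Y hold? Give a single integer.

4

Checking all 42 ordered pairs for relation 'overlaps'; matching pairs in alphabetical order:
(demo, lunch): demo overlaps lunch ✓
(demo, onboarding): demo overlaps onboarding ✓
(lunch, interview): lunch overlaps interview ✓
(onboarding, lunch): onboarding overlaps lunch ✓
Count: 4.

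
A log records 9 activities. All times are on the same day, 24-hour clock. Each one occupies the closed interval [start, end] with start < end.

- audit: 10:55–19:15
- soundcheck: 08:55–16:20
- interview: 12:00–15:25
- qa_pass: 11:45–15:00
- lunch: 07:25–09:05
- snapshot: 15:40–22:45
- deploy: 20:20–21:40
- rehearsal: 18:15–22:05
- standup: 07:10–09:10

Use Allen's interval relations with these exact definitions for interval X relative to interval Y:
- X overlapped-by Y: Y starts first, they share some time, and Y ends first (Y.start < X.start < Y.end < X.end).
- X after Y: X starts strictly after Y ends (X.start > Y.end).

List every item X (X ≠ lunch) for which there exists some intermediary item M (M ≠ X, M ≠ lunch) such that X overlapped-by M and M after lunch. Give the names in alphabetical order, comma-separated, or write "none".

interview, rehearsal, snapshot

Target lunch = [07:25, 09:05].
Intermediaries M with M after lunch: audit, deploy, interview, qa_pass, rehearsal, snapshot.
Via audit — items with X overlapped-by audit: rehearsal, snapshot.
Via deploy — items with X overlapped-by deploy: none.
Via interview — items with X overlapped-by interview: none.
Via qa_pass — items with X overlapped-by qa_pass: interview.
Via rehearsal — items with X overlapped-by rehearsal: none.
Via snapshot — items with X overlapped-by snapshot: none.
Union: interview, rehearsal, snapshot.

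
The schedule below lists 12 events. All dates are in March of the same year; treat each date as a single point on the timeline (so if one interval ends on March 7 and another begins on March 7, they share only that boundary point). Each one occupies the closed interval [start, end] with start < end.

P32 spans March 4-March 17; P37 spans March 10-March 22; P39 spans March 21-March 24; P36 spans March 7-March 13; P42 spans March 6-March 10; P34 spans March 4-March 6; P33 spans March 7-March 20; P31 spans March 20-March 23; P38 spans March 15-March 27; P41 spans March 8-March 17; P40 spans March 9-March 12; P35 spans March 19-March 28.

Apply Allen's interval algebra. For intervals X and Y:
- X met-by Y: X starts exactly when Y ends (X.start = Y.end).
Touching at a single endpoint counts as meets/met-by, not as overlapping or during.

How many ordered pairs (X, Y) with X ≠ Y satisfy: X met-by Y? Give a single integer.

3

Checking all 132 ordered pairs for relation 'met-by'; matching pairs in alphabetical order:
(P31, P33): P31 met-by P33 ✓
(P37, P42): P37 met-by P42 ✓
(P42, P34): P42 met-by P34 ✓
Count: 3.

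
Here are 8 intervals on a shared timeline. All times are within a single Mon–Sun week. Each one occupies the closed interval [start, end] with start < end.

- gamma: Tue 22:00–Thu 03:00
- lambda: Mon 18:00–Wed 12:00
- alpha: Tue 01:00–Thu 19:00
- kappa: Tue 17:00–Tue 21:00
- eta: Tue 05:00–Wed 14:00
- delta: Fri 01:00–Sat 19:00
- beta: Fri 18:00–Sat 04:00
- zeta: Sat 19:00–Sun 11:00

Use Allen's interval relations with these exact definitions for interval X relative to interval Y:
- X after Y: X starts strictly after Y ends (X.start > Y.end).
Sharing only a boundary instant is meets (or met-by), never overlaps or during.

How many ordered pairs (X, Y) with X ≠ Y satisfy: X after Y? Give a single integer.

17

Checking all 56 ordered pairs for relation 'after'; matching pairs in alphabetical order:
(beta, alpha): beta after alpha ✓
(beta, eta): beta after eta ✓
(beta, gamma): beta after gamma ✓
(beta, kappa): beta after kappa ✓
(beta, lambda): beta after lambda ✓
(delta, alpha): delta after alpha ✓
(delta, eta): delta after eta ✓
(delta, gamma): delta after gamma ✓
(delta, kappa): delta after kappa ✓
(delta, lambda): delta after lambda ✓
(gamma, kappa): gamma after kappa ✓
(zeta, alpha): zeta after alpha ✓
(zeta, beta): zeta after beta ✓
(zeta, eta): zeta after eta ✓
(zeta, gamma): zeta after gamma ✓
(zeta, kappa): zeta after kappa ✓
(zeta, lambda): zeta after lambda ✓
Count: 17.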